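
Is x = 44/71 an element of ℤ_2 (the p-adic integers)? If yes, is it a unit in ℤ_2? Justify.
x ∈ ℤ_2 but not a unit; v_2(x) = 2 > 0

ℤ_2 = {x ∈ ℚ_2 : v_2(x) ≥ 0} and ℤ_2^× = {x ∈ ℤ_2 : v_2(x) = 0}. Here v_2(44/71) = v_2(num) − v_2(den) = 2; compare against these criteria.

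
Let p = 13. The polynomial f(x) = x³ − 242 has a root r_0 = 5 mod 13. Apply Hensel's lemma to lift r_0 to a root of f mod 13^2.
r_1 = 135 (mod 169)

Hensel: r_{i+1} = r_i − f(r_i)/f′(r_i) mod 13^{i+2}, where f′(x) = 3x². Iterate:
  r_0 = 5 (mod 13)
  r_1 = 135 (mod 169)
Final: r = 135 with f(r) ≡ 0 mod 13^2.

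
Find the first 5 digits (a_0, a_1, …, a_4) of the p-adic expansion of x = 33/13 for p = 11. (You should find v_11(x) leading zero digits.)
(a_0, …, a_4) = (0, 7, 7, 1, 10)

v_11(33/13) = 1, so a_0 = ... = a_0 = 0. Factor out: x = 11^1 · u with u = 3/13 a unit in ℤ_11. Expand u iteratively via a_{v+i} = u_i mod 11, u_{i+1} = (u_i − a_{v+i})/11:
  u_0 = 3/13;  a_1 = 7;  u_1 = (u_0 − 7)/11 = -8/13
  u_1 = -8/13;  a_2 = 7;  u_2 = (u_1 − 7)/11 = -9/13
  u_2 = -9/13;  a_3 = 1;  u_3 = (u_2 − 1)/11 = -2/13
  u_3 = -2/13;  a_4 = 10;  u_4 = (u_3 − 10)/11 = -12/13
Digits: (0, 7, 7, 1, 10).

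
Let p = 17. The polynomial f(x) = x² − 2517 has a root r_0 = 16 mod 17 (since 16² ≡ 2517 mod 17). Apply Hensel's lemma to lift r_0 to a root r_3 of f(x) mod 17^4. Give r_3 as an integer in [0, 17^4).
r_3 = 8856 (mod 83521)

Hensel's recurrence: r_{i+1} = r_i − f(r_i)·(f′(r_i))^{-1} mod 17^{i+2}, with f′(x) = 2x. Iterate:
  r_0 = 16 (mod 17)
  r_1 = 186 (mod 289)
  r_2 = 3943 (mod 4913)
  r_3 = 8856 (mod 83521)
Final: r_3 = 8856, and one checks f(r_3) ≡ 0 mod 17^4.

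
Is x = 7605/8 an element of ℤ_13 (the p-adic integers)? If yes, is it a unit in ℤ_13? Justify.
x ∈ ℤ_13 but not a unit; v_13(x) = 2 > 0

ℤ_13 = {x ∈ ℚ_13 : v_13(x) ≥ 0} and ℤ_13^× = {x ∈ ℤ_13 : v_13(x) = 0}. Here v_13(7605/8) = v_13(num) − v_13(den) = 2; compare against these criteria.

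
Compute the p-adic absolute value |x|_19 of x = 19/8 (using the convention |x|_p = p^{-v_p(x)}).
|19/8|_19 = 1/19

Step 1 — compute v_19(x) by factoring powers of 19 out of the numerator and denominator: v_19(19/8) = 1. Step 2 — apply |x|_p = p^{-v_p(x)} = 19^{-1} = 1/19.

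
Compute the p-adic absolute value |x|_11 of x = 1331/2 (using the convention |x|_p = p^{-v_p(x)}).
|1331/2|_11 = 1/1331

Step 1 — compute v_11(x) by factoring powers of 11 out of the numerator and denominator: v_11(1331/2) = 3. Step 2 — apply |x|_p = p^{-v_p(x)} = 11^{-3} = 1/1331.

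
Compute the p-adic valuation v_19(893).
v_19(893) = 1

v_19(n) is the largest exponent k such that 19^k divides n. Factor out: 893 = 19^1 · 47. (Sign doesn't affect v_p.) So v_19(893) = 1.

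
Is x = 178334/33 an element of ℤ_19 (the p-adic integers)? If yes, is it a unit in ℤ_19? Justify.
x ∈ ℤ_19 but not a unit; v_19(x) = 3 > 0

ℤ_19 = {x ∈ ℚ_19 : v_19(x) ≥ 0} and ℤ_19^× = {x ∈ ℤ_19 : v_19(x) = 0}. Here v_19(178334/33) = v_19(num) − v_19(den) = 3; compare against these criteria.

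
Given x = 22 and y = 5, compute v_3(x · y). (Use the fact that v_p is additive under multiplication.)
v_3(110) = 0

v_p(x) = 0 (factor: 22 = 3^0 · 22); v_p(y) = 0 (factor: 5 = 3^0 · 5). Additivity: v_p(xy) = v_p(x) + v_p(y) = 0 + 0 = 0. (Direct check: xy = 110 = 3^0 · (110).)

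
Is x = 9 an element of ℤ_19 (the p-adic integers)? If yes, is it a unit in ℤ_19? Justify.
x ∈ ℤ_19^× (unit); v_19(x) = 0

ℤ_19 = {x ∈ ℚ_19 : v_19(x) ≥ 0} and ℤ_19^× = {x ∈ ℤ_19 : v_19(x) = 0}. Here v_19(9) = v_19(num) − v_19(den) = 0; compare against these criteria.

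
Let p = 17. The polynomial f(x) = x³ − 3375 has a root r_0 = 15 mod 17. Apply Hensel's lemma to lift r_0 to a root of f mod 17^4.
r_3 = 15 (mod 83521)

Hensel: r_{i+1} = r_i − f(r_i)/f′(r_i) mod 17^{i+2}, where f′(x) = 3x². Iterate:
  r_0 = 15 (mod 17)
  r_1 = 15 (mod 289)
  r_2 = 15 (mod 4913)
  r_3 = 15 (mod 83521)
Final: r = 15 with f(r) ≡ 0 mod 17^4.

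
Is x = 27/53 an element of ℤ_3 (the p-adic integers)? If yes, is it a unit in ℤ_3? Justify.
x ∈ ℤ_3 but not a unit; v_3(x) = 3 > 0

ℤ_3 = {x ∈ ℚ_3 : v_3(x) ≥ 0} and ℤ_3^× = {x ∈ ℤ_3 : v_3(x) = 0}. Here v_3(27/53) = v_3(num) − v_3(den) = 3; compare against these criteria.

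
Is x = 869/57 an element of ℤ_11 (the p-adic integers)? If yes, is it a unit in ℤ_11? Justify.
x ∈ ℤ_11 but not a unit; v_11(x) = 1 > 0

ℤ_11 = {x ∈ ℚ_11 : v_11(x) ≥ 0} and ℤ_11^× = {x ∈ ℤ_11 : v_11(x) = 0}. Here v_11(869/57) = v_11(num) − v_11(den) = 1; compare against these criteria.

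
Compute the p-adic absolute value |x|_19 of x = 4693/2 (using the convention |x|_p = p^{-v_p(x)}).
|4693/2|_19 = 1/361

Step 1 — compute v_19(x) by factoring powers of 19 out of the numerator and denominator: v_19(4693/2) = 2. Step 2 — apply |x|_p = p^{-v_p(x)} = 19^{-2} = 1/361.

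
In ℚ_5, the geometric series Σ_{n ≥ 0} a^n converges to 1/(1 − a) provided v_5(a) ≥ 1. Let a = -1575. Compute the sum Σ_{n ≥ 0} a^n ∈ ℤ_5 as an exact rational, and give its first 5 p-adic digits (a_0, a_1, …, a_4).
Σ a^n = 1/(1 − a) = 1/1576;  first 5 digits = (1, 0, 2, 2, 1)

v_5(a) = 2 ≥ 1, so the series converges in ℤ_5 to 1/(1 − a) = 1/(1 − (-1575)) = 1/1576. Expand this rational in ℤ_5: compute digits iteratively via d_i = x_i mod 5, x_{i+1} = (x_i − d_i)/5. The first 5 digits are (1, 0, 2, 2, 1).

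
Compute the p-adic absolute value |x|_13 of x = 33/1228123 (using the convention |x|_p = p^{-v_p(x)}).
|33/1228123|_13 = 28561

Step 1 — compute v_13(x) by factoring powers of 13 out of the numerator and denominator: v_13(33/1228123) = -4. Step 2 — apply |x|_p = p^{-v_p(x)} = 13^{4} = 28561.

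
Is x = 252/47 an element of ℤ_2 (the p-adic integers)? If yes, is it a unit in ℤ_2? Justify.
x ∈ ℤ_2 but not a unit; v_2(x) = 2 > 0

ℤ_2 = {x ∈ ℚ_2 : v_2(x) ≥ 0} and ℤ_2^× = {x ∈ ℤ_2 : v_2(x) = 0}. Here v_2(252/47) = v_2(num) − v_2(den) = 2; compare against these criteria.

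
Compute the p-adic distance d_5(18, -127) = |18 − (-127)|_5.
d_5(18, -127) = 1/5

Step 1 — x − y = 18 − (-127) = 145. Step 2 — v_5(145) = 1 (factor: 145 = (5^1 · 29); the sign does not affect v_p). Step 3 — |x − y|_5 = 5^{-1} = 1/5.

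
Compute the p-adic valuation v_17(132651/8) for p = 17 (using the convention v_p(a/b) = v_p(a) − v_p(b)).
v_17(132651/8) = 3

Factor powers of 17 from the numerator and denominator of the reduced fraction: 132651 = 17^3 · 27 and 8 = 17^0 · 8. Apply v_p(a/b) = v_p(a) − v_p(b): v_17(132651/8) = 3 − 0 = 3.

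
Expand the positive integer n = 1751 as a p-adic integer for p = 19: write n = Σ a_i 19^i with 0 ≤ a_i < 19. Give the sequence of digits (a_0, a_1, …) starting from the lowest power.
(a_0, a_1, …) = (3, 16, 4)

Repeated division by 19 gives the digits low-to-high: 1751 = 3 + 16·19^1 + 4·19^2. Digit sequence: (3, 16, 4).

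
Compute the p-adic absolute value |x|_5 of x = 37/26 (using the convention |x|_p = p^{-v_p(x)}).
|37/26|_5 = 1

Step 1 — compute v_5(x) by factoring powers of 5 out of the numerator and denominator: v_5(37/26) = 0. Step 2 — apply |x|_p = p^{-v_p(x)} = 5^{0} = 1.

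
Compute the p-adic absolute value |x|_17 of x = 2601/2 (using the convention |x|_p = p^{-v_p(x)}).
|2601/2|_17 = 1/289

Step 1 — compute v_17(x) by factoring powers of 17 out of the numerator and denominator: v_17(2601/2) = 2. Step 2 — apply |x|_p = p^{-v_p(x)} = 17^{-2} = 1/289.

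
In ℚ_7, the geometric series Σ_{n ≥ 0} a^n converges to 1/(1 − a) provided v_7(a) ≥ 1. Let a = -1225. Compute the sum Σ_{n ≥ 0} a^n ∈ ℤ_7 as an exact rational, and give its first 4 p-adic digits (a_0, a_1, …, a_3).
Σ a^n = 1/(1 − a) = 1/1226;  first 4 digits = (1, 0, 3, 3)

v_7(a) = 2 ≥ 1, so the series converges in ℤ_7 to 1/(1 − a) = 1/(1 − (-1225)) = 1/1226. Expand this rational in ℤ_7: compute digits iteratively via d_i = x_i mod 7, x_{i+1} = (x_i − d_i)/7. The first 4 digits are (1, 0, 3, 3).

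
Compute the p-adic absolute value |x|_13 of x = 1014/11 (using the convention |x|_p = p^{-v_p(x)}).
|1014/11|_13 = 1/169

Step 1 — compute v_13(x) by factoring powers of 13 out of the numerator and denominator: v_13(1014/11) = 2. Step 2 — apply |x|_p = p^{-v_p(x)} = 13^{-2} = 1/169.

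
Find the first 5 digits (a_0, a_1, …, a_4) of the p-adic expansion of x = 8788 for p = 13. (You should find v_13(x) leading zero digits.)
(a_0, …, a_4) = (0, 0, 0, 4, 0)

v_13(8788) = 3, so a_0 = ... = a_2 = 0. Factor out: x = 13^3 · u with u = 4 a unit in ℤ_13. Expand u iteratively via a_{v+i} = u_i mod 13, u_{i+1} = (u_i − a_{v+i})/13:
  u_0 = 4;  a_3 = 4;  u_1 = (u_0 − 4)/13 = 0
  u_1 = 0;  a_4 = 0;  u_2 = (u_1 − 0)/13 = 0
Digits: (0, 0, 0, 4, 0).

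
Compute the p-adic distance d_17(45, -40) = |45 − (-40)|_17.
d_17(45, -40) = 1/17

Step 1 — x − y = 45 − (-40) = 85. Step 2 — v_17(85) = 1 (factor: 85 = (17^1 · 5); the sign does not affect v_p). Step 3 — |x − y|_17 = 17^{-1} = 1/17.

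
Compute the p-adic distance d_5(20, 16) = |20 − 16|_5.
d_5(20, 16) = 1

Step 1 — x − y = 20 − 16 = 4. Step 2 — v_5(4) = 0 (factor: 4 = (5^0 · 4); the sign does not affect v_p). Step 3 — |x − y|_5 = 5^{0} = 1.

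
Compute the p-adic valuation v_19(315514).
v_19(315514) = 3

v_19(n) is the largest exponent k such that 19^k divides n. Factor out: 315514 = 19^3 · 46. (Sign doesn't affect v_p.) So v_19(315514) = 3.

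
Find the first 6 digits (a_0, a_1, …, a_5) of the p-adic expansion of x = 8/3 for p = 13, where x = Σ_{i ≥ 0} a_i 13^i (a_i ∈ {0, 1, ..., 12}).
(a_0, …, a_5) = (7, 4, 4, 4, 4, 4)

v_13(8/3) = 0 (numerator and denominator both coprime to 13), so x ∈ ℤ_13^×. Compute digits iteratively via a_i = x_i mod 13, x_{i+1} = (x_i − a_i)/13, with x_0 = x:
  x_0 = 8/3;  a_0 = 7;  x_1 = (x_0 − 7)/13 = -1/3
  x_1 = -1/3;  a_1 = 4;  x_2 = (x_1 − 4)/13 = -1/3
  x_2 = -1/3;  a_2 = 4;  x_3 = (x_2 − 4)/13 = -1/3
  x_3 = -1/3;  a_3 = 4;  x_4 = (x_3 − 4)/13 = -1/3
  x_4 = -1/3;  a_4 = 4;  x_5 = (x_4 − 4)/13 = -1/3
  x_5 = -1/3;  a_5 = 4;  x_6 = (x_5 − 4)/13 = -1/3
Digits: (7, 4, 4, 4, 4, 4).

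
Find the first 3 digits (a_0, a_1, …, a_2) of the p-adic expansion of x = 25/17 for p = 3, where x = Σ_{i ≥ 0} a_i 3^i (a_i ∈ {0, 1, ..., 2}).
(a_0, …, a_2) = (2, 0, 1)

v_3(25/17) = 0 (numerator and denominator both coprime to 3), so x ∈ ℤ_3^×. Compute digits iteratively via a_i = x_i mod 3, x_{i+1} = (x_i − a_i)/3, with x_0 = x:
  x_0 = 25/17;  a_0 = 2;  x_1 = (x_0 − 2)/3 = -3/17
  x_1 = -3/17;  a_1 = 0;  x_2 = (x_1 − 0)/3 = -1/17
  x_2 = -1/17;  a_2 = 1;  x_3 = (x_2 − 1)/3 = -6/17
Digits: (2, 0, 1).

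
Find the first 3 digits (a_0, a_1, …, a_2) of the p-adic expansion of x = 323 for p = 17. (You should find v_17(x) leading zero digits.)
(a_0, …, a_2) = (0, 2, 1)

v_17(323) = 1, so a_0 = ... = a_0 = 0. Factor out: x = 17^1 · u with u = 19 a unit in ℤ_17. Expand u iteratively via a_{v+i} = u_i mod 17, u_{i+1} = (u_i − a_{v+i})/17:
  u_0 = 19;  a_1 = 2;  u_1 = (u_0 − 2)/17 = 1
  u_1 = 1;  a_2 = 1;  u_2 = (u_1 − 1)/17 = 0
Digits: (0, 2, 1).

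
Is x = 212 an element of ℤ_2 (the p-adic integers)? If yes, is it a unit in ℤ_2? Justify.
x ∈ ℤ_2 but not a unit; v_2(x) = 2 > 0

ℤ_2 = {x ∈ ℚ_2 : v_2(x) ≥ 0} and ℤ_2^× = {x ∈ ℤ_2 : v_2(x) = 0}. Here v_2(212) = v_2(num) − v_2(den) = 2; compare against these criteria.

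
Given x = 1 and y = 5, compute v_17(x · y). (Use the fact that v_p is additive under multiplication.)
v_17(5) = 0

v_p(x) = 0 (factor: 1 = 17^0 · 1); v_p(y) = 0 (factor: 5 = 17^0 · 5). Additivity: v_p(xy) = v_p(x) + v_p(y) = 0 + 0 = 0. (Direct check: xy = 5 = 17^0 · (5).)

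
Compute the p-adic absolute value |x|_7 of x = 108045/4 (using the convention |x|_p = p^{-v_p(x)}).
|108045/4|_7 = 1/2401

Step 1 — compute v_7(x) by factoring powers of 7 out of the numerator and denominator: v_7(108045/4) = 4. Step 2 — apply |x|_p = p^{-v_p(x)} = 7^{-4} = 1/2401.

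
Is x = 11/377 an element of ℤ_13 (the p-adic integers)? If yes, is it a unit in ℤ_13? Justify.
x ∉ ℤ_13 (v_13(x) = -1 < 0)

ℤ_13 = {x ∈ ℚ_13 : v_13(x) ≥ 0} and ℤ_13^× = {x ∈ ℤ_13 : v_13(x) = 0}. Here v_13(11/377) = v_13(num) − v_13(den) = -1; compare against these criteria.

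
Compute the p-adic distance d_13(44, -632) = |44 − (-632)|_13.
d_13(44, -632) = 1/169

Step 1 — x − y = 44 − (-632) = 676. Step 2 — v_13(676) = 2 (factor: 676 = (13^2 · 4); the sign does not affect v_p). Step 3 — |x − y|_13 = 13^{-2} = 1/169.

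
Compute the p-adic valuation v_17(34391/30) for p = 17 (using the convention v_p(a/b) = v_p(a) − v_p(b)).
v_17(34391/30) = 3

Factor powers of 17 from the numerator and denominator of the reduced fraction: 34391 = 17^3 · 7 and 30 = 17^0 · 30. Apply v_p(a/b) = v_p(a) − v_p(b): v_17(34391/30) = 3 − 0 = 3.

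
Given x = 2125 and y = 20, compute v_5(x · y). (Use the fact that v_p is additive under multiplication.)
v_5(42500) = 4

v_p(x) = 3 (factor: 2125 = 5^3 · 17); v_p(y) = 1 (factor: 20 = 5^1 · 4). Additivity: v_p(xy) = v_p(x) + v_p(y) = 3 + 1 = 4. (Direct check: xy = 42500 = 5^4 · (68).)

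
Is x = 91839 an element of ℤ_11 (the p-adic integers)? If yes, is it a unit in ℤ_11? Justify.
x ∈ ℤ_11 but not a unit; v_11(x) = 3 > 0

ℤ_11 = {x ∈ ℚ_11 : v_11(x) ≥ 0} and ℤ_11^× = {x ∈ ℤ_11 : v_11(x) = 0}. Here v_11(91839) = v_11(num) − v_11(den) = 3; compare against these criteria.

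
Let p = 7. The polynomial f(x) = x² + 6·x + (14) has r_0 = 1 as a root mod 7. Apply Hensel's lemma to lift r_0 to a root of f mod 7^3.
r_2 = 29 (mod 343)

Hensel: r_{i+1} = r_i − f(r_i)·(f′(r_i))^{-1} mod 7^{i+2}, f′(x) = 2x + 6. Iterate:
  r_0 = 1 (mod 7)
  r_1 = 29 (mod 49)
  r_2 = 29 (mod 343)
Final: r = 29 satisfies f(r) ≡ 0 mod 7^3.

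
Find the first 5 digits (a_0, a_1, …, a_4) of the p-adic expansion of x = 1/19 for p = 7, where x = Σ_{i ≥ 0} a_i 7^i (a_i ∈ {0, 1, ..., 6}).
(a_0, …, a_4) = (3, 4, 6, 2, 4)

v_7(1/19) = 0 (numerator and denominator both coprime to 7), so x ∈ ℤ_7^×. Compute digits iteratively via a_i = x_i mod 7, x_{i+1} = (x_i − a_i)/7, with x_0 = x:
  x_0 = 1/19;  a_0 = 3;  x_1 = (x_0 − 3)/7 = -8/19
  x_1 = -8/19;  a_1 = 4;  x_2 = (x_1 − 4)/7 = -12/19
  x_2 = -12/19;  a_2 = 6;  x_3 = (x_2 − 6)/7 = -18/19
  x_3 = -18/19;  a_3 = 2;  x_4 = (x_3 − 2)/7 = -8/19
  x_4 = -8/19;  a_4 = 4;  x_5 = (x_4 − 4)/7 = -12/19
Digits: (3, 4, 6, 2, 4).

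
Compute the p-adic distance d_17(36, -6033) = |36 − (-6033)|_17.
d_17(36, -6033) = 1/289

Step 1 — x − y = 36 − (-6033) = 6069. Step 2 — v_17(6069) = 2 (factor: 6069 = (17^2 · 21); the sign does not affect v_p). Step 3 — |x − y|_17 = 17^{-2} = 1/289.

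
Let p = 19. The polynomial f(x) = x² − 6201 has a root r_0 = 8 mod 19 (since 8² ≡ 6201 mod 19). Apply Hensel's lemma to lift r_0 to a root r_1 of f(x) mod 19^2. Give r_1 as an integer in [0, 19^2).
r_1 = 8 (mod 361)

Hensel's recurrence: r_{i+1} = r_i − f(r_i)·(f′(r_i))^{-1} mod 19^{i+2}, with f′(x) = 2x. Iterate:
  r_0 = 8 (mod 19)
  r_1 = 8 (mod 361)
Final: r_1 = 8, and one checks f(r_1) ≡ 0 mod 19^2.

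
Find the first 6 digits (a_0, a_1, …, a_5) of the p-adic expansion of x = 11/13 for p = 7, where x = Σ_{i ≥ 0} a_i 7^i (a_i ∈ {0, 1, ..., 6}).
(a_0, …, a_5) = (3, 4, 1, 3, 6, 5)

v_7(11/13) = 0 (numerator and denominator both coprime to 7), so x ∈ ℤ_7^×. Compute digits iteratively via a_i = x_i mod 7, x_{i+1} = (x_i − a_i)/7, with x_0 = x:
  x_0 = 11/13;  a_0 = 3;  x_1 = (x_0 − 3)/7 = -4/13
  x_1 = -4/13;  a_1 = 4;  x_2 = (x_1 − 4)/7 = -8/13
  x_2 = -8/13;  a_2 = 1;  x_3 = (x_2 − 1)/7 = -3/13
  x_3 = -3/13;  a_3 = 3;  x_4 = (x_3 − 3)/7 = -6/13
  x_4 = -6/13;  a_4 = 6;  x_5 = (x_4 − 6)/7 = -12/13
  x_5 = -12/13;  a_5 = 5;  x_6 = (x_5 − 5)/7 = -11/13
Digits: (3, 4, 1, 3, 6, 5).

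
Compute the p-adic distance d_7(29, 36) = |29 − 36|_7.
d_7(29, 36) = 1/7

Step 1 — x − y = 29 − 36 = -7. Step 2 — v_7(-7) = 1 (factor: -7 = −(7^1 · 1); the sign does not affect v_p). Step 3 — |x − y|_7 = 7^{-1} = 1/7.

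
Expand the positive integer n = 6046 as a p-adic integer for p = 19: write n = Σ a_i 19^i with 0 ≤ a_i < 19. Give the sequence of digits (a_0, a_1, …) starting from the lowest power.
(a_0, a_1, …) = (4, 14, 16)

Repeated division by 19 gives the digits low-to-high: 6046 = 4 + 14·19^1 + 16·19^2. Digit sequence: (4, 14, 16).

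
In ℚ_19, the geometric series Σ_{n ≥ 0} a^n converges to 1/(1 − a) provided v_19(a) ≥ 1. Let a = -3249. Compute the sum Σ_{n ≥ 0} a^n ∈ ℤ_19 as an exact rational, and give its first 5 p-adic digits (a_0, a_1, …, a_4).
Σ a^n = 1/(1 − a) = 1/3250;  first 5 digits = (1, 0, 10, 18, 4)

v_19(a) = 2 ≥ 1, so the series converges in ℤ_19 to 1/(1 − a) = 1/(1 − (-3249)) = 1/3250. Expand this rational in ℤ_19: compute digits iteratively via d_i = x_i mod 19, x_{i+1} = (x_i − d_i)/19. The first 5 digits are (1, 0, 10, 18, 4).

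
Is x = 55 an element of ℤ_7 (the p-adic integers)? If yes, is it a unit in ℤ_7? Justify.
x ∈ ℤ_7^× (unit); v_7(x) = 0

ℤ_7 = {x ∈ ℚ_7 : v_7(x) ≥ 0} and ℤ_7^× = {x ∈ ℤ_7 : v_7(x) = 0}. Here v_7(55) = v_7(num) − v_7(den) = 0; compare against these criteria.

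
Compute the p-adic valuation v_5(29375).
v_5(29375) = 4

v_5(n) is the largest exponent k such that 5^k divides n. Factor out: 29375 = 5^4 · 47. (Sign doesn't affect v_p.) So v_5(29375) = 4.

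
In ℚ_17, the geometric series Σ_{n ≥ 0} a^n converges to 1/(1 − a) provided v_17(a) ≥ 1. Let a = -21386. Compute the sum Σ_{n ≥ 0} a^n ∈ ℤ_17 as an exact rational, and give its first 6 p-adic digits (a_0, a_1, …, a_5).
Σ a^n = 1/(1 − a) = 1/21387;  first 6 digits = (1, 0, 11, 12, 1, 16)

v_17(a) = 2 ≥ 1, so the series converges in ℤ_17 to 1/(1 − a) = 1/(1 − (-21386)) = 1/21387. Expand this rational in ℤ_17: compute digits iteratively via d_i = x_i mod 17, x_{i+1} = (x_i − d_i)/17. The first 6 digits are (1, 0, 11, 12, 1, 16).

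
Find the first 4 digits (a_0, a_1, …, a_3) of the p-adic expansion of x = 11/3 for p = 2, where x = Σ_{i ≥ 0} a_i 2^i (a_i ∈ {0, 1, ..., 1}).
(a_0, …, a_3) = (1, 0, 0, 1)

v_2(11/3) = 0 (numerator and denominator both coprime to 2), so x ∈ ℤ_2^×. Compute digits iteratively via a_i = x_i mod 2, x_{i+1} = (x_i − a_i)/2, with x_0 = x:
  x_0 = 11/3;  a_0 = 1;  x_1 = (x_0 − 1)/2 = 4/3
  x_1 = 4/3;  a_1 = 0;  x_2 = (x_1 − 0)/2 = 2/3
  x_2 = 2/3;  a_2 = 0;  x_3 = (x_2 − 0)/2 = 1/3
  x_3 = 1/3;  a_3 = 1;  x_4 = (x_3 − 1)/2 = -1/3
Digits: (1, 0, 0, 1).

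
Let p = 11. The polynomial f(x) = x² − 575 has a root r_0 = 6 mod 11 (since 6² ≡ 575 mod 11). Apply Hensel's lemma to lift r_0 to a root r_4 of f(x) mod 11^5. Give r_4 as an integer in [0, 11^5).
r_4 = 143325 (mod 161051)

Hensel's recurrence: r_{i+1} = r_i − f(r_i)·(f′(r_i))^{-1} mod 11^{i+2}, with f′(x) = 2x. Iterate:
  r_0 = 6 (mod 11)
  r_1 = 61 (mod 121)
  r_2 = 908 (mod 1331)
  r_3 = 11556 (mod 14641)
  r_4 = 143325 (mod 161051)
Final: r_4 = 143325, and one checks f(r_4) ≡ 0 mod 11^5.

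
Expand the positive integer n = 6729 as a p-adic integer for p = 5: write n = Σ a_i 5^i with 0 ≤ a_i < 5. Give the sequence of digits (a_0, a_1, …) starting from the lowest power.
(a_0, a_1, …) = (4, 0, 4, 3, 0, 2)

Repeated division by 5 gives the digits low-to-high: 6729 = 4 + 4·5^2 + 3·5^3 + 2·5^5. Digit sequence: (4, 0, 4, 3, 0, 2).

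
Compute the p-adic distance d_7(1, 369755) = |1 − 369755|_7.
d_7(1, 369755) = 1/16807

Step 1 — x − y = 1 − 369755 = -369754. Step 2 — v_7(-369754) = 5 (factor: -369754 = −(7^5 · 22); the sign does not affect v_p). Step 3 — |x − y|_7 = 7^{-5} = 1/16807.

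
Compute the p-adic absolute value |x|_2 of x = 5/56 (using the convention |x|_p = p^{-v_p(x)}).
|5/56|_2 = 8

Step 1 — compute v_2(x) by factoring powers of 2 out of the numerator and denominator: v_2(5/56) = -3. Step 2 — apply |x|_p = p^{-v_p(x)} = 2^{3} = 8.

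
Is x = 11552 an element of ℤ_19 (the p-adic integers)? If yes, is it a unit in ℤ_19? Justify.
x ∈ ℤ_19 but not a unit; v_19(x) = 2 > 0

ℤ_19 = {x ∈ ℚ_19 : v_19(x) ≥ 0} and ℤ_19^× = {x ∈ ℤ_19 : v_19(x) = 0}. Here v_19(11552) = v_19(num) − v_19(den) = 2; compare against these criteria.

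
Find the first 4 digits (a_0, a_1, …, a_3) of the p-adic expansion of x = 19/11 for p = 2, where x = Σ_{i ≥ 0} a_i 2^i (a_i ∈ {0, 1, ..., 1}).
(a_0, …, a_3) = (1, 0, 0, 1)

v_2(19/11) = 0 (numerator and denominator both coprime to 2), so x ∈ ℤ_2^×. Compute digits iteratively via a_i = x_i mod 2, x_{i+1} = (x_i − a_i)/2, with x_0 = x:
  x_0 = 19/11;  a_0 = 1;  x_1 = (x_0 − 1)/2 = 4/11
  x_1 = 4/11;  a_1 = 0;  x_2 = (x_1 − 0)/2 = 2/11
  x_2 = 2/11;  a_2 = 0;  x_3 = (x_2 − 0)/2 = 1/11
  x_3 = 1/11;  a_3 = 1;  x_4 = (x_3 − 1)/2 = -5/11
Digits: (1, 0, 0, 1).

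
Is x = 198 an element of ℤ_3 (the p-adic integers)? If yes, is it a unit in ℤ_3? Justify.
x ∈ ℤ_3 but not a unit; v_3(x) = 2 > 0

ℤ_3 = {x ∈ ℚ_3 : v_3(x) ≥ 0} and ℤ_3^× = {x ∈ ℤ_3 : v_3(x) = 0}. Here v_3(198) = v_3(num) − v_3(den) = 2; compare against these criteria.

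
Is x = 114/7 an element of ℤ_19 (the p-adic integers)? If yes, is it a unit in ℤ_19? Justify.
x ∈ ℤ_19 but not a unit; v_19(x) = 1 > 0

ℤ_19 = {x ∈ ℚ_19 : v_19(x) ≥ 0} and ℤ_19^× = {x ∈ ℤ_19 : v_19(x) = 0}. Here v_19(114/7) = v_19(num) − v_19(den) = 1; compare against these criteria.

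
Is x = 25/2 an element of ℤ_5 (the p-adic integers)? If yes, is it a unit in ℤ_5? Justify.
x ∈ ℤ_5 but not a unit; v_5(x) = 2 > 0

ℤ_5 = {x ∈ ℚ_5 : v_5(x) ≥ 0} and ℤ_5^× = {x ∈ ℤ_5 : v_5(x) = 0}. Here v_5(25/2) = v_5(num) − v_5(den) = 2; compare against these criteria.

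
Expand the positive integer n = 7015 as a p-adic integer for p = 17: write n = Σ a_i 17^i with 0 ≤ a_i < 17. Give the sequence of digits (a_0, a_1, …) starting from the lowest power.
(a_0, a_1, …) = (11, 4, 7, 1)

Repeated division by 17 gives the digits low-to-high: 7015 = 11 + 4·17^1 + 7·17^2 + 1·17^3. Digit sequence: (11, 4, 7, 1).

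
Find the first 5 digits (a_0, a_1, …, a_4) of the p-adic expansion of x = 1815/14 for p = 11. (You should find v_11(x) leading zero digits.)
(a_0, …, a_4) = (0, 0, 5, 2, 10)

v_11(1815/14) = 2, so a_0 = ... = a_1 = 0. Factor out: x = 11^2 · u with u = 15/14 a unit in ℤ_11. Expand u iteratively via a_{v+i} = u_i mod 11, u_{i+1} = (u_i − a_{v+i})/11:
  u_0 = 15/14;  a_2 = 5;  u_1 = (u_0 − 5)/11 = -5/14
  u_1 = -5/14;  a_3 = 2;  u_2 = (u_1 − 2)/11 = -3/14
  u_2 = -3/14;  a_4 = 10;  u_3 = (u_2 − 10)/11 = -13/14
Digits: (0, 0, 5, 2, 10).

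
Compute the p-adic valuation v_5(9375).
v_5(9375) = 5

v_5(n) is the largest exponent k such that 5^k divides n. Factor out: 9375 = 5^5 · 3. (Sign doesn't affect v_p.) So v_5(9375) = 5.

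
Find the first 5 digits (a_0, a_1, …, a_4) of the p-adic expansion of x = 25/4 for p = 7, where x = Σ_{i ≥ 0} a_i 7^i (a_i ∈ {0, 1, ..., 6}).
(a_0, …, a_4) = (1, 6, 1, 5, 1)

v_7(25/4) = 0 (numerator and denominator both coprime to 7), so x ∈ ℤ_7^×. Compute digits iteratively via a_i = x_i mod 7, x_{i+1} = (x_i − a_i)/7, with x_0 = x:
  x_0 = 25/4;  a_0 = 1;  x_1 = (x_0 − 1)/7 = 3/4
  x_1 = 3/4;  a_1 = 6;  x_2 = (x_1 − 6)/7 = -3/4
  x_2 = -3/4;  a_2 = 1;  x_3 = (x_2 − 1)/7 = -1/4
  x_3 = -1/4;  a_3 = 5;  x_4 = (x_3 − 5)/7 = -3/4
  x_4 = -3/4;  a_4 = 1;  x_5 = (x_4 − 1)/7 = -1/4
Digits: (1, 6, 1, 5, 1).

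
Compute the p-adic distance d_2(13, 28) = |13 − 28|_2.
d_2(13, 28) = 1

Step 1 — x − y = 13 − 28 = -15. Step 2 — v_2(-15) = 0 (factor: -15 = −(2^0 · 15); the sign does not affect v_p). Step 3 — |x − y|_2 = 2^{0} = 1.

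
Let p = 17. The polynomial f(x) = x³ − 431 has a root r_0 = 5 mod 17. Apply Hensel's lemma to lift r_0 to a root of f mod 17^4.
r_3 = 56734 (mod 83521)

Hensel: r_{i+1} = r_i − f(r_i)/f′(r_i) mod 17^{i+2}, where f′(x) = 3x². Iterate:
  r_0 = 5 (mod 17)
  r_1 = 90 (mod 289)
  r_2 = 2691 (mod 4913)
  r_3 = 56734 (mod 83521)
Final: r = 56734 with f(r) ≡ 0 mod 17^4.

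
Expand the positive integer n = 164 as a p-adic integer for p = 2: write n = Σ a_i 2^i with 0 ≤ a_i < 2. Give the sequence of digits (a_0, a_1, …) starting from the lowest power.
(a_0, a_1, …) = (0, 0, 1, 0, 0, 1, 0, 1)

Repeated division by 2 gives the digits low-to-high: 164 = 1·2^2 + 1·2^5 + 1·2^7. Digit sequence: (0, 0, 1, 0, 0, 1, 0, 1).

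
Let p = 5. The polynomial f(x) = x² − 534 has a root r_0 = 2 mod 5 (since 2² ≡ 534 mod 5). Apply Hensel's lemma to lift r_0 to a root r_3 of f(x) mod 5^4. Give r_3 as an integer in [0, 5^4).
r_3 = 222 (mod 625)

Hensel's recurrence: r_{i+1} = r_i − f(r_i)·(f′(r_i))^{-1} mod 5^{i+2}, with f′(x) = 2x. Iterate:
  r_0 = 2 (mod 5)
  r_1 = 22 (mod 25)
  r_2 = 97 (mod 125)
  r_3 = 222 (mod 625)
Final: r_3 = 222, and one checks f(r_3) ≡ 0 mod 5^4.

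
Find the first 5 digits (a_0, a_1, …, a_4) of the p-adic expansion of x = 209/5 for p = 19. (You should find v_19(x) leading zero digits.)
(a_0, …, a_4) = (0, 6, 15, 3, 15)

v_19(209/5) = 1, so a_0 = ... = a_0 = 0. Factor out: x = 19^1 · u with u = 11/5 a unit in ℤ_19. Expand u iteratively via a_{v+i} = u_i mod 19, u_{i+1} = (u_i − a_{v+i})/19:
  u_0 = 11/5;  a_1 = 6;  u_1 = (u_0 − 6)/19 = -1/5
  u_1 = -1/5;  a_2 = 15;  u_2 = (u_1 − 15)/19 = -4/5
  u_2 = -4/5;  a_3 = 3;  u_3 = (u_2 − 3)/19 = -1/5
  u_3 = -1/5;  a_4 = 15;  u_4 = (u_3 − 15)/19 = -4/5
Digits: (0, 6, 15, 3, 15).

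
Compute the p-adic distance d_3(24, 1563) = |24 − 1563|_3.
d_3(24, 1563) = 1/81

Step 1 — x − y = 24 − 1563 = -1539. Step 2 — v_3(-1539) = 4 (factor: -1539 = −(3^4 · 19); the sign does not affect v_p). Step 3 — |x − y|_3 = 3^{-4} = 1/81.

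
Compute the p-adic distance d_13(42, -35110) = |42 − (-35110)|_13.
d_13(42, -35110) = 1/2197

Step 1 — x − y = 42 − (-35110) = 35152. Step 2 — v_13(35152) = 3 (factor: 35152 = (13^3 · 16); the sign does not affect v_p). Step 3 — |x − y|_13 = 13^{-3} = 1/2197.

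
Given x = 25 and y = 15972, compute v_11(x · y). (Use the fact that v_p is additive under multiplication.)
v_11(399300) = 3

v_p(x) = 0 (factor: 25 = 11^0 · 25); v_p(y) = 3 (factor: 15972 = 11^3 · 12). Additivity: v_p(xy) = v_p(x) + v_p(y) = 0 + 3 = 3. (Direct check: xy = 399300 = 11^3 · (300).)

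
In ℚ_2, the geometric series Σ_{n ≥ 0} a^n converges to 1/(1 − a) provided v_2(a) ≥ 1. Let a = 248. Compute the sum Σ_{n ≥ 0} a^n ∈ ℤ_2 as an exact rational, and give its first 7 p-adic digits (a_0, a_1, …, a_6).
Σ a^n = 1/(1 − a) = -1/247;  first 7 digits = (1, 0, 0, 1, 1, 1, 0)

v_2(a) = 3 ≥ 1, so the series converges in ℤ_2 to 1/(1 − a) = 1/(1 − 248) = -1/247. Expand this rational in ℤ_2: compute digits iteratively via d_i = x_i mod 2, x_{i+1} = (x_i − d_i)/2. The first 7 digits are (1, 0, 0, 1, 1, 1, 0).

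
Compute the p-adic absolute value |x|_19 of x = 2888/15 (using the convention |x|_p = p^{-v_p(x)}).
|2888/15|_19 = 1/361

Step 1 — compute v_19(x) by factoring powers of 19 out of the numerator and denominator: v_19(2888/15) = 2. Step 2 — apply |x|_p = p^{-v_p(x)} = 19^{-2} = 1/361.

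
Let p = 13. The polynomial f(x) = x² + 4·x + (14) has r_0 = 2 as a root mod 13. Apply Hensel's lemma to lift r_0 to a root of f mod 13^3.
r_2 = 1731 (mod 2197)

Hensel: r_{i+1} = r_i − f(r_i)·(f′(r_i))^{-1} mod 13^{i+2}, f′(x) = 2x + 4. Iterate:
  r_0 = 2 (mod 13)
  r_1 = 41 (mod 169)
  r_2 = 1731 (mod 2197)
Final: r = 1731 satisfies f(r) ≡ 0 mod 13^3.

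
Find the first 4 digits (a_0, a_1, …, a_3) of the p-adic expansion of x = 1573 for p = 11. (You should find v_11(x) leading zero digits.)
(a_0, …, a_3) = (0, 0, 2, 1)

v_11(1573) = 2, so a_0 = ... = a_1 = 0. Factor out: x = 11^2 · u with u = 13 a unit in ℤ_11. Expand u iteratively via a_{v+i} = u_i mod 11, u_{i+1} = (u_i − a_{v+i})/11:
  u_0 = 13;  a_2 = 2;  u_1 = (u_0 − 2)/11 = 1
  u_1 = 1;  a_3 = 1;  u_2 = (u_1 − 1)/11 = 0
Digits: (0, 0, 2, 1).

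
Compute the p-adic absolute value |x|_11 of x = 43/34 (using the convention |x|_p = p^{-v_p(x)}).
|43/34|_11 = 1

Step 1 — compute v_11(x) by factoring powers of 11 out of the numerator and denominator: v_11(43/34) = 0. Step 2 — apply |x|_p = p^{-v_p(x)} = 11^{0} = 1.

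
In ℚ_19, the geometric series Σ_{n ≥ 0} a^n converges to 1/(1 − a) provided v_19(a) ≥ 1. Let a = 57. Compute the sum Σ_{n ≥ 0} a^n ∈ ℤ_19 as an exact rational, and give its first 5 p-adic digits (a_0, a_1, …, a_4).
Σ a^n = 1/(1 − a) = -1/56;  first 5 digits = (1, 3, 9, 8, 6)

v_19(a) = 1 ≥ 1, so the series converges in ℤ_19 to 1/(1 − a) = 1/(1 − 57) = -1/56. Expand this rational in ℤ_19: compute digits iteratively via d_i = x_i mod 19, x_{i+1} = (x_i − d_i)/19. The first 5 digits are (1, 3, 9, 8, 6).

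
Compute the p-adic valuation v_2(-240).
v_2(-240) = 4

v_2(n) is the largest exponent k such that 2^k divides n. Factor out: -240 = -2^4 · 15. (Sign doesn't affect v_p.) So v_2(-240) = 4.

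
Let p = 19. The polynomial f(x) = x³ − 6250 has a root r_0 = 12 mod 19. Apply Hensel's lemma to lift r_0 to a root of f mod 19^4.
r_3 = 28132 (mod 130321)

Hensel: r_{i+1} = r_i − f(r_i)/f′(r_i) mod 19^{i+2}, where f′(x) = 3x². Iterate:
  r_0 = 12 (mod 19)
  r_1 = 335 (mod 361)
  r_2 = 696 (mod 6859)
  r_3 = 28132 (mod 130321)
Final: r = 28132 with f(r) ≡ 0 mod 19^4.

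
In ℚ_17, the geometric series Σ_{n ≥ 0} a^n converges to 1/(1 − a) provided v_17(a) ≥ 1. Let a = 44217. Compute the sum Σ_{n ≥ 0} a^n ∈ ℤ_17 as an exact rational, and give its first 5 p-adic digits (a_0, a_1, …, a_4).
Σ a^n = 1/(1 − a) = -1/44216;  first 5 digits = (1, 0, 0, 9, 0)

v_17(a) = 3 ≥ 1, so the series converges in ℤ_17 to 1/(1 − a) = 1/(1 − 44217) = -1/44216. Expand this rational in ℤ_17: compute digits iteratively via d_i = x_i mod 17, x_{i+1} = (x_i − d_i)/17. The first 5 digits are (1, 0, 0, 9, 0).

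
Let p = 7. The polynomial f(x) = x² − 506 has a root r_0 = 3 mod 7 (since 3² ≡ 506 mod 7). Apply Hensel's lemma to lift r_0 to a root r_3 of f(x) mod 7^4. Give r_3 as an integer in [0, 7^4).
r_3 = 535 (mod 2401)

Hensel's recurrence: r_{i+1} = r_i − f(r_i)·(f′(r_i))^{-1} mod 7^{i+2}, with f′(x) = 2x. Iterate:
  r_0 = 3 (mod 7)
  r_1 = 45 (mod 49)
  r_2 = 192 (mod 343)
  r_3 = 535 (mod 2401)
Final: r_3 = 535, and one checks f(r_3) ≡ 0 mod 7^4.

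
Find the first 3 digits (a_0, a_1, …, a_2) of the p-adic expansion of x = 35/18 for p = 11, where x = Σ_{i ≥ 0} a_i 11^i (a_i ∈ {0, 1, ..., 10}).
(a_0, …, a_2) = (5, 4, 10)

v_11(35/18) = 0 (numerator and denominator both coprime to 11), so x ∈ ℤ_11^×. Compute digits iteratively via a_i = x_i mod 11, x_{i+1} = (x_i − a_i)/11, with x_0 = x:
  x_0 = 35/18;  a_0 = 5;  x_1 = (x_0 − 5)/11 = -5/18
  x_1 = -5/18;  a_1 = 4;  x_2 = (x_1 − 4)/11 = -7/18
  x_2 = -7/18;  a_2 = 10;  x_3 = (x_2 − 10)/11 = -17/18
Digits: (5, 4, 10).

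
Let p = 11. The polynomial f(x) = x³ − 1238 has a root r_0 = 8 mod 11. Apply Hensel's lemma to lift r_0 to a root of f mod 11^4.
r_3 = 10535 (mod 14641)

Hensel: r_{i+1} = r_i − f(r_i)/f′(r_i) mod 11^{i+2}, where f′(x) = 3x². Iterate:
  r_0 = 8 (mod 11)
  r_1 = 8 (mod 121)
  r_2 = 1218 (mod 1331)
  r_3 = 10535 (mod 14641)
Final: r = 10535 with f(r) ≡ 0 mod 11^4.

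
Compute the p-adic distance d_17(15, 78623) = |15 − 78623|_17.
d_17(15, 78623) = 1/4913

Step 1 — x − y = 15 − 78623 = -78608. Step 2 — v_17(-78608) = 3 (factor: -78608 = −(17^3 · 16); the sign does not affect v_p). Step 3 — |x − y|_17 = 17^{-3} = 1/4913.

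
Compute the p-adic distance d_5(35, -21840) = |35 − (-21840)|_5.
d_5(35, -21840) = 1/3125

Step 1 — x − y = 35 − (-21840) = 21875. Step 2 — v_5(21875) = 5 (factor: 21875 = (5^5 · 7); the sign does not affect v_p). Step 3 — |x − y|_5 = 5^{-5} = 1/3125.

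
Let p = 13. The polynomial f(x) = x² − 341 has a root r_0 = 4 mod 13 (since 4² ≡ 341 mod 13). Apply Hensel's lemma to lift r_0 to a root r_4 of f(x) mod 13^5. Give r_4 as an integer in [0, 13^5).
r_4 = 253270 (mod 371293)

Hensel's recurrence: r_{i+1} = r_i − f(r_i)·(f′(r_i))^{-1} mod 13^{i+2}, with f′(x) = 2x. Iterate:
  r_0 = 4 (mod 13)
  r_1 = 108 (mod 169)
  r_2 = 615 (mod 2197)
  r_3 = 24782 (mod 28561)
  r_4 = 253270 (mod 371293)
Final: r_4 = 253270, and one checks f(r_4) ≡ 0 mod 13^5.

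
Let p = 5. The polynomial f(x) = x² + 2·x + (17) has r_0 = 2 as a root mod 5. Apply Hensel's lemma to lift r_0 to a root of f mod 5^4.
r_3 = 102 (mod 625)

Hensel: r_{i+1} = r_i − f(r_i)·(f′(r_i))^{-1} mod 5^{i+2}, f′(x) = 2x + 2. Iterate:
  r_0 = 2 (mod 5)
  r_1 = 2 (mod 25)
  r_2 = 102 (mod 125)
  r_3 = 102 (mod 625)
Final: r = 102 satisfies f(r) ≡ 0 mod 5^4.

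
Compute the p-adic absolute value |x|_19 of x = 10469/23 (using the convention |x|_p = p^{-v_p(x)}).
|10469/23|_19 = 1/361

Step 1 — compute v_19(x) by factoring powers of 19 out of the numerator and denominator: v_19(10469/23) = 2. Step 2 — apply |x|_p = p^{-v_p(x)} = 19^{-2} = 1/361.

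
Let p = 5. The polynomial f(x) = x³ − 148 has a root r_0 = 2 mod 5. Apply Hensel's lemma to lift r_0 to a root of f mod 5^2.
r_1 = 22 (mod 25)

Hensel: r_{i+1} = r_i − f(r_i)/f′(r_i) mod 5^{i+2}, where f′(x) = 3x². Iterate:
  r_0 = 2 (mod 5)
  r_1 = 22 (mod 25)
Final: r = 22 with f(r) ≡ 0 mod 5^2.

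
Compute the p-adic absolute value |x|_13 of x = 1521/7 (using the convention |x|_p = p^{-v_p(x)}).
|1521/7|_13 = 1/169

Step 1 — compute v_13(x) by factoring powers of 13 out of the numerator and denominator: v_13(1521/7) = 2. Step 2 — apply |x|_p = p^{-v_p(x)} = 13^{-2} = 1/169.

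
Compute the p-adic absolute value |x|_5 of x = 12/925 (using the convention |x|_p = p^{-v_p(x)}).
|12/925|_5 = 25

Step 1 — compute v_5(x) by factoring powers of 5 out of the numerator and denominator: v_5(12/925) = -2. Step 2 — apply |x|_p = p^{-v_p(x)} = 5^{2} = 25.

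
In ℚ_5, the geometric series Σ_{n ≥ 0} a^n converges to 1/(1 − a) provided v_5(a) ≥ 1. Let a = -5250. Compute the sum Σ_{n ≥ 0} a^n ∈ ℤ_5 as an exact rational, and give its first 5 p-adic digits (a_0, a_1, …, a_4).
Σ a^n = 1/(1 − a) = 1/5251;  first 5 digits = (1, 0, 0, 3, 1)

v_5(a) = 3 ≥ 1, so the series converges in ℤ_5 to 1/(1 − a) = 1/(1 − (-5250)) = 1/5251. Expand this rational in ℤ_5: compute digits iteratively via d_i = x_i mod 5, x_{i+1} = (x_i − d_i)/5. The first 5 digits are (1, 0, 0, 3, 1).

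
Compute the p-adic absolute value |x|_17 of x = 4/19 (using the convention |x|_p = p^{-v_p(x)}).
|4/19|_17 = 1

Step 1 — compute v_17(x) by factoring powers of 17 out of the numerator and denominator: v_17(4/19) = 0. Step 2 — apply |x|_p = p^{-v_p(x)} = 17^{0} = 1.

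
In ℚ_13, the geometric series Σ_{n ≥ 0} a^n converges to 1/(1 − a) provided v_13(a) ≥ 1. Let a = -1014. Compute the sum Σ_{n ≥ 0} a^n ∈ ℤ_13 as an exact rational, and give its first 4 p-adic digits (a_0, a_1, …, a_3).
Σ a^n = 1/(1 − a) = 1/1015;  first 4 digits = (1, 0, 7, 12)

v_13(a) = 2 ≥ 1, so the series converges in ℤ_13 to 1/(1 − a) = 1/(1 − (-1014)) = 1/1015. Expand this rational in ℤ_13: compute digits iteratively via d_i = x_i mod 13, x_{i+1} = (x_i − d_i)/13. The first 4 digits are (1, 0, 7, 12).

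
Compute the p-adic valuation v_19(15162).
v_19(15162) = 2

v_19(n) is the largest exponent k such that 19^k divides n. Factor out: 15162 = 19^2 · 42. (Sign doesn't affect v_p.) So v_19(15162) = 2.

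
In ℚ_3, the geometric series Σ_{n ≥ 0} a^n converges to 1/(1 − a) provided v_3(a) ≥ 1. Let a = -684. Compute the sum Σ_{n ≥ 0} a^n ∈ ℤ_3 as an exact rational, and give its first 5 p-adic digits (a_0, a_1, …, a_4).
Σ a^n = 1/(1 − a) = 1/685;  first 5 digits = (1, 0, 2, 1, 1)

v_3(a) = 2 ≥ 1, so the series converges in ℤ_3 to 1/(1 − a) = 1/(1 − (-684)) = 1/685. Expand this rational in ℤ_3: compute digits iteratively via d_i = x_i mod 3, x_{i+1} = (x_i − d_i)/3. The first 5 digits are (1, 0, 2, 1, 1).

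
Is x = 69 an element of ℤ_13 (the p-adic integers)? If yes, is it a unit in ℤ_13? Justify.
x ∈ ℤ_13^× (unit); v_13(x) = 0

ℤ_13 = {x ∈ ℚ_13 : v_13(x) ≥ 0} and ℤ_13^× = {x ∈ ℤ_13 : v_13(x) = 0}. Here v_13(69) = v_13(num) − v_13(den) = 0; compare against these criteria.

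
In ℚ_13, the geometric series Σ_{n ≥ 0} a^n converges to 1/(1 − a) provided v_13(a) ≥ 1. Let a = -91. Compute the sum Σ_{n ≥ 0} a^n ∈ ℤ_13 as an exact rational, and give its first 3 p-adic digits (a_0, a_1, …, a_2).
Σ a^n = 1/(1 − a) = 1/92;  first 3 digits = (1, 6, 9)

v_13(a) = 1 ≥ 1, so the series converges in ℤ_13 to 1/(1 − a) = 1/(1 − (-91)) = 1/92. Expand this rational in ℤ_13: compute digits iteratively via d_i = x_i mod 13, x_{i+1} = (x_i − d_i)/13. The first 3 digits are (1, 6, 9).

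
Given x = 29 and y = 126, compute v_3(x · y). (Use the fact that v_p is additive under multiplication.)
v_3(3654) = 2

v_p(x) = 0 (factor: 29 = 3^0 · 29); v_p(y) = 2 (factor: 126 = 3^2 · 14). Additivity: v_p(xy) = v_p(x) + v_p(y) = 0 + 2 = 2. (Direct check: xy = 3654 = 3^2 · (406).)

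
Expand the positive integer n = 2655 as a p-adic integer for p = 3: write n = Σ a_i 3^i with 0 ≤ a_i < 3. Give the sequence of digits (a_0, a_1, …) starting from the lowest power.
(a_0, a_1, …) = (0, 0, 1, 2, 2, 1, 0, 1)

Repeated division by 3 gives the digits low-to-high: 2655 = 1·3^2 + 2·3^3 + 2·3^4 + 1·3^5 + 1·3^7. Digit sequence: (0, 0, 1, 2, 2, 1, 0, 1).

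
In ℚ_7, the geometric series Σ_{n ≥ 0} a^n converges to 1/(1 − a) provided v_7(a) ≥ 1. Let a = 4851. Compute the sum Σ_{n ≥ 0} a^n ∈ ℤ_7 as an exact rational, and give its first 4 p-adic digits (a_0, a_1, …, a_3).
Σ a^n = 1/(1 − a) = -1/4850;  first 4 digits = (1, 0, 1, 0)

v_7(a) = 2 ≥ 1, so the series converges in ℤ_7 to 1/(1 − a) = 1/(1 − 4851) = -1/4850. Expand this rational in ℤ_7: compute digits iteratively via d_i = x_i mod 7, x_{i+1} = (x_i − d_i)/7. The first 4 digits are (1, 0, 1, 0).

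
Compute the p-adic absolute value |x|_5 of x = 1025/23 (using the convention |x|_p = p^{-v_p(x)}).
|1025/23|_5 = 1/25

Step 1 — compute v_5(x) by factoring powers of 5 out of the numerator and denominator: v_5(1025/23) = 2. Step 2 — apply |x|_p = p^{-v_p(x)} = 5^{-2} = 1/25.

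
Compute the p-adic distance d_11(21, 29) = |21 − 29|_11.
d_11(21, 29) = 1

Step 1 — x − y = 21 − 29 = -8. Step 2 — v_11(-8) = 0 (factor: -8 = −(11^0 · 8); the sign does not affect v_p). Step 3 — |x − y|_11 = 11^{0} = 1.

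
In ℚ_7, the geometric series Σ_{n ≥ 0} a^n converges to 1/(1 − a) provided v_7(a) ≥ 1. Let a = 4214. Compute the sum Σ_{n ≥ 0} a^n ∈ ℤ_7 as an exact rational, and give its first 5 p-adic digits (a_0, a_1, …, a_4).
Σ a^n = 1/(1 − a) = -1/4213;  first 5 digits = (1, 0, 2, 5, 5)

v_7(a) = 2 ≥ 1, so the series converges in ℤ_7 to 1/(1 − a) = 1/(1 − 4214) = -1/4213. Expand this rational in ℤ_7: compute digits iteratively via d_i = x_i mod 7, x_{i+1} = (x_i − d_i)/7. The first 5 digits are (1, 0, 2, 5, 5).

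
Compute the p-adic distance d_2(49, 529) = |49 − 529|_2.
d_2(49, 529) = 1/32

Step 1 — x − y = 49 − 529 = -480. Step 2 — v_2(-480) = 5 (factor: -480 = −(2^5 · 15); the sign does not affect v_p). Step 3 — |x − y|_2 = 2^{-5} = 1/32.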